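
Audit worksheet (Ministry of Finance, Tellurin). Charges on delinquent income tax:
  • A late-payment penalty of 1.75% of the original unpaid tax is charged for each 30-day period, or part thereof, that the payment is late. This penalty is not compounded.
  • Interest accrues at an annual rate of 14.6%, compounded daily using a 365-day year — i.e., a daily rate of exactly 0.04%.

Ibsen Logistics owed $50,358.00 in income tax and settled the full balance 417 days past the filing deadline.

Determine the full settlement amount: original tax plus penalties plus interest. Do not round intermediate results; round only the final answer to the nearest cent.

Penalty periods: ⌈417/30⌉ = 14; penalty = 14 × 1.75% × $50,358.00 = $12,337.71
Interest: $50,358.00 × ((1 + 0.0004)^417 − 1) = $50,358.00 × 0.18147853… = $9,138.8960…
Total = $50,358.00 + $12,337.7100 + $9,138.8960… = $71,834.61

$71,834.61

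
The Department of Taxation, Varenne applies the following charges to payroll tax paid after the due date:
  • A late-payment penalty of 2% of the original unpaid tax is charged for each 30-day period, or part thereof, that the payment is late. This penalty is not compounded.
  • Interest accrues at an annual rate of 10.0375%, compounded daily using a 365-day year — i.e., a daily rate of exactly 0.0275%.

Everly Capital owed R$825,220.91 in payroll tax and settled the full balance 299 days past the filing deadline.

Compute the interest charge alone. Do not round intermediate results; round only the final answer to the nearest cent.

R$70,711.36

Interest: R$825,220.91 × ((1 + 0.000275)^299 − 1) = R$825,220.91 × 0.08568779… = R$70,711.3580…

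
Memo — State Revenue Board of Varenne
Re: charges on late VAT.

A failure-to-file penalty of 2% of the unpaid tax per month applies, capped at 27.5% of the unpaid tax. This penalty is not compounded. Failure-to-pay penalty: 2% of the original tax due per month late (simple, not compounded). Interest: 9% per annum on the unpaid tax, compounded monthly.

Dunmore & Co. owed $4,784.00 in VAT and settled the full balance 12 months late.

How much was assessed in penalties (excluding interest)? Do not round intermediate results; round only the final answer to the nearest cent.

Failure-to-file: 12 × 2% × $4,784.00 = $1,148.16 (under the 27.5% cap)
Failure-to-pay penalty: 12 × 2% × $4,784.00 = $1,148.16
Total penalty = $1,148.16 + $1,148.16 = $2,296.32

$2,296.32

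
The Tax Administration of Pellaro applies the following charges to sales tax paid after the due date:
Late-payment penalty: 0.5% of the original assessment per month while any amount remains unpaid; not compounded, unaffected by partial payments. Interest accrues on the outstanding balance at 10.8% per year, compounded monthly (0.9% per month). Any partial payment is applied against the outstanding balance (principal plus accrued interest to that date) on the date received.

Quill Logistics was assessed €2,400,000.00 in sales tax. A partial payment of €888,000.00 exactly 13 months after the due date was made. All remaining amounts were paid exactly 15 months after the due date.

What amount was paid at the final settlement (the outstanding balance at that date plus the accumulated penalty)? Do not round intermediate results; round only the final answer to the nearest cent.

Balance at month 13: €2,400,000.0000 × (1 + 0.009)^13 = €2,696,475.0289…
After €888,000.00 payment: €2,696,475.0289… − €888,000.00 = €1,808,475.0289…
Balance at month 15: €1,808,475.0289… × (1 + 0.009)^2 = €1,841,174.0659…
Penalty: 15 × 0.5% × €2,400,000.00 = €180,000.00
Final settlement = outstanding balance + penalty = €1,841,174.0659… + €180,000.00 = €2,021,174.07

€2,021,174.07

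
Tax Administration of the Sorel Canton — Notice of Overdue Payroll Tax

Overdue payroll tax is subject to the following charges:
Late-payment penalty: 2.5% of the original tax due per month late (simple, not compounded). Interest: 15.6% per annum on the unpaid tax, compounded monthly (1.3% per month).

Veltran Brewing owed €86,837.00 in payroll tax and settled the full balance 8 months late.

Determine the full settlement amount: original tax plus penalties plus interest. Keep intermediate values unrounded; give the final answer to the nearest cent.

€113,657.22

Late-payment penalty: 8 × 2.5% × €86,837.00 = €17,367.40
Interest: €86,837.00 × ((1 + 0.013)^8 − 1) = €86,837.00 × 0.1088571… = €9,452.8198…
Total = €86,837.00 + €17,367.4000 + €9,452.8198… = €113,657.22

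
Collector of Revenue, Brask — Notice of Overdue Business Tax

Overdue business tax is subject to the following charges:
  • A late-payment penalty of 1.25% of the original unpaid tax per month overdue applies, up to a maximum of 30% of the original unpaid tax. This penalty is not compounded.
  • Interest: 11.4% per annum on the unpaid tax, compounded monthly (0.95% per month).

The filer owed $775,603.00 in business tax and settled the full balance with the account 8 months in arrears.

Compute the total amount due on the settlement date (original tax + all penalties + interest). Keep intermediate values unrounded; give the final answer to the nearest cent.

$914,106.76

Penalty: 8 × 1.25% × $775,603.00 = $77,560.30 (below the 30% cap of $232,680.90)
Interest: $775,603.00 × ((1 + 0.0095)^8 − 1) = $775,603.00 × 0.0785756… = $60,943.4614…
Total = $775,603.00 + $77,560.3000 + $60,943.4614… = $914,106.76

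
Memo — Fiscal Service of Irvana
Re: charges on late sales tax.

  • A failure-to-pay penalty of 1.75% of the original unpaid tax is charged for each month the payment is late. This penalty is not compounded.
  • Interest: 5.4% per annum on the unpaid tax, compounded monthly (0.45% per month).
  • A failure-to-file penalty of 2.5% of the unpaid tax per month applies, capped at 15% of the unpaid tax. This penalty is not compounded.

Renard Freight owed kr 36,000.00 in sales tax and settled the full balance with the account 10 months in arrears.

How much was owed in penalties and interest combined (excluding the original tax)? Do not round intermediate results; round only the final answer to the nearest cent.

Failure-to-file: 10 × 2.5% × kr 36,000.00 = kr 9,000.00, capped at 15% × kr 36,000.00 = kr 5,400.00
Failure-to-pay penalty: 10 × 1.75% × kr 36,000.00 = kr 6,300.00
Interest: kr 36,000.00 × ((1 + 0.0045)^10 − 1) = kr 36,000.00 × 0.0459223… = kr 1,653.2018…
Penalties + interest = kr 11,700.0000 + kr 1,653.2018… = kr 13,353.20

kr 13,353.20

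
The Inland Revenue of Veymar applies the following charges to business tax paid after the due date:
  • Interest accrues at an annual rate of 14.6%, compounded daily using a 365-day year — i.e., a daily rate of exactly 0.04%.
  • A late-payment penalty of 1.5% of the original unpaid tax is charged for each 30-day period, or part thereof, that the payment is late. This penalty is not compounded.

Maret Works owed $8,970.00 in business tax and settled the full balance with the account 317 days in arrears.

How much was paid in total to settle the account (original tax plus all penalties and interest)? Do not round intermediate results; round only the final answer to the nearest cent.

Penalty periods: ⌈317/30⌉ = 11; penalty = 11 × 1.5% × $8,970.00 = $1,480.05
Interest: $8,970.00 × ((1 + 0.0004)^317 − 1) = $8,970.00 × 0.13516118… = $1,212.3958…
Total = $8,970.00 + $1,480.0500 + $1,212.3958… = $11,662.45

$11,662.45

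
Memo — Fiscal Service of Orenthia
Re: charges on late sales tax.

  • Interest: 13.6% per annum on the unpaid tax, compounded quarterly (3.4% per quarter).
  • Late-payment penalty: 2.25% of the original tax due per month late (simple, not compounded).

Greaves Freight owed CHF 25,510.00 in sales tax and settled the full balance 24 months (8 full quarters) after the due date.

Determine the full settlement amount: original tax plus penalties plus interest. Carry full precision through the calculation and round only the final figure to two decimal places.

CHF 47,108.43

Late-payment penalty = 2.25% × CHF 25,510.00 × 24 mo = CHF 13,775.40
Interest: CHF 25,510.00 × ((1 + 0.034)^8 − 1) = CHF 25,510.00 × 0.3066652… = CHF 7,823.0281…
Total = CHF 25,510.00 + CHF 13,775.4000 + CHF 7,823.0281… = CHF 47,108.43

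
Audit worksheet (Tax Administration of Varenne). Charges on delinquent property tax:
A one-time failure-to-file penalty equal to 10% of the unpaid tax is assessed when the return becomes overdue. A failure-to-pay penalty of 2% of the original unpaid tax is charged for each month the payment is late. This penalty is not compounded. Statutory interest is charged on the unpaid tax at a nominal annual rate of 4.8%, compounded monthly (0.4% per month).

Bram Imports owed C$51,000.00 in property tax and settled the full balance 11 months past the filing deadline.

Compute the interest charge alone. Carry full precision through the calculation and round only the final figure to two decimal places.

C$2,289.42

Interest: C$51,000.00 × ((1 + 0.004)^11 − 1) = C$51,000.00 × 0.0448906… = C$2,289.4229…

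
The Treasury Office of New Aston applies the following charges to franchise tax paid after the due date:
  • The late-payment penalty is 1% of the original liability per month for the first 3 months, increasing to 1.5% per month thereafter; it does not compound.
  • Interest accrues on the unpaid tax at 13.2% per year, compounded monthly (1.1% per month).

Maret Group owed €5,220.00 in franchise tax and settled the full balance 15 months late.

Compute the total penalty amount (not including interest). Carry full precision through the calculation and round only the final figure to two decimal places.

€1,096.20

Penalty, months 1–3: 3 × 1% × €5,220.00 = €156.60
Penalty, months 4–15: 12 × 1.5% × €5,220.00 = €939.60
Total penalty = €156.60 + €939.60 = €1,096.20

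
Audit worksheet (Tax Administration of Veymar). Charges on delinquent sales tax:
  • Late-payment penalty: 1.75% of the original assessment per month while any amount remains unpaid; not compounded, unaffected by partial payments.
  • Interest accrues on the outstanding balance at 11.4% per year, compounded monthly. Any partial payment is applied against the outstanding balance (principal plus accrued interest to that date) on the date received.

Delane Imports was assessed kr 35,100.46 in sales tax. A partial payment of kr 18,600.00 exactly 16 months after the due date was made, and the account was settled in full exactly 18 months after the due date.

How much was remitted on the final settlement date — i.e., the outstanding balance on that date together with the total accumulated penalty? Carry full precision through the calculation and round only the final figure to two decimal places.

kr 33,714.34

Monthly rate = 11.4% ÷ 12 = 0.95%
Balance at month 16: kr 35,100.4600 × (1 + 0.0095)^16 = kr 40,833.2531…
After kr 18,600.00 payment: kr 40,833.2531… − kr 18,600.00 = kr 22,233.2531…
Balance at month 18: kr 22,233.2531… × (1 + 0.0095)^2 = kr 22,657.6914…
Penalty: 18 × 1.75% × kr 35,100.46 = kr 11,056.64…
Final settlement = outstanding balance + penalty = kr 22,657.6914… + kr 11,056.64… = kr 33,714.34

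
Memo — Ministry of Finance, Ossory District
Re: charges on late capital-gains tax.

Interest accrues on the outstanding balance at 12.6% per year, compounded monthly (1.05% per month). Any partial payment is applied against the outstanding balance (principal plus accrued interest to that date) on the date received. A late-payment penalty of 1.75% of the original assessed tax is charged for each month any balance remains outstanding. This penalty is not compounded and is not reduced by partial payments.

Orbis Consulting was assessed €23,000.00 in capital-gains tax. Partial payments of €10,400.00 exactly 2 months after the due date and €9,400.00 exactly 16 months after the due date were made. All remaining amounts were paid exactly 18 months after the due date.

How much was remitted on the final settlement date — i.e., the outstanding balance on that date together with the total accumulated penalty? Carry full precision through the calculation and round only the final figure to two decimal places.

Balance at month 2: €23,000.0000 × (1 + 0.0105)^2 = €23,485.5358…
After €10,400.00 payment: €23,485.5358… − €10,400.00 = €13,085.5358…
Balance at month 16: €13,085.5358… × (1 + 0.0105)^14 = €15,146.0699…
After €9,400.00 payment: €15,146.0699… − €9,400.00 = €5,746.0699…
Balance at month 18: €5,746.0699… × (1 + 0.0105)^2 = €5,867.3709…
Penalty: 18 × 1.75% × €23,000.00 = €7,245.00
Final settlement = outstanding balance + penalty = €5,867.3709… + €7,245.00 = €13,112.37

€13,112.37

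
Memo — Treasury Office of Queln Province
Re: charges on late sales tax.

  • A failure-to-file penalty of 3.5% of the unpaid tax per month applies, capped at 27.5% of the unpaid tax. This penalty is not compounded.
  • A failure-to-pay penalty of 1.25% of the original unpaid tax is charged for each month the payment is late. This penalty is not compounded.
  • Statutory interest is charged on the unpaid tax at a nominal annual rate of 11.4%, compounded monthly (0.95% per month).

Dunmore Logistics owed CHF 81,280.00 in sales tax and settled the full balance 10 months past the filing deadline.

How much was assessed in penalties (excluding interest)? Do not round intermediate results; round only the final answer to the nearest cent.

Failure-to-file: 10 × 3.5% × CHF 81,280.00 = CHF 28,448.00, capped at 27.5% × CHF 81,280.00 = CHF 22,352.00
Failure-to-pay penalty = 1.25% × CHF 81,280.00 × 10 mo = CHF 10,160.00
Total penalty = CHF 22,352.00 + CHF 10,160.00 = CHF 32,512.00

CHF 32,512.00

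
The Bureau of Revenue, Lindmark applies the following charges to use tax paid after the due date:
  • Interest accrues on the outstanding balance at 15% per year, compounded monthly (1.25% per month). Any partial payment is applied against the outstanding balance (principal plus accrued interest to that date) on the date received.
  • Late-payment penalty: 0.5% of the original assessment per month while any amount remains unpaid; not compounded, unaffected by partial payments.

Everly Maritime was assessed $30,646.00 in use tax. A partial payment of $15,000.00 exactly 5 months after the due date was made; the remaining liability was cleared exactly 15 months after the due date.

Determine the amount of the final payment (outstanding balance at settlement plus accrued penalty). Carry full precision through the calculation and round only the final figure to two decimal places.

$22,237.58

Balance at month 5: $30,646.0000 × (1 + 0.0125)^5 = $32,609.8617…
After $15,000.00 payment: $32,609.8617… − $15,000.00 = $17,609.8617…
Balance at month 15: $17,609.8617… × (1 + 0.0125)^10 = $19,939.1327…
Penalty: 15 × 0.5% × $30,646.00 = $2,298.45
Final settlement = outstanding balance + penalty = $19,939.1327… + $2,298.45 = $22,237.58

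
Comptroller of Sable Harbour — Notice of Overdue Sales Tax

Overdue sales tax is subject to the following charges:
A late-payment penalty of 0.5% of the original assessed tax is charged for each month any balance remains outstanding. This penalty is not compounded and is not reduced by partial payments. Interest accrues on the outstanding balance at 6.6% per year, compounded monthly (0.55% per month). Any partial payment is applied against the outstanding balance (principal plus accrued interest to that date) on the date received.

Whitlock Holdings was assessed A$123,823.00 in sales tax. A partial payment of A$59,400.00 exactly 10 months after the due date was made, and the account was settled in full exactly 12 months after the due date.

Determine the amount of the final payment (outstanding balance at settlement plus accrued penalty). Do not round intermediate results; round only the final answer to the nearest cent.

A$79,621.30

Balance at month 10: A$123,823.0000 × (1 + 0.0055)^10 = A$130,804.3151…
After A$59,400.00 payment: A$130,804.3151… − A$59,400.00 = A$71,404.3151…
Balance at month 12: A$71,404.3151… × (1 + 0.0055)^2 = A$72,191.9226…
Penalty: 12 × 0.5% × A$123,823.00 = A$7,429.38
Final settlement = outstanding balance + penalty = A$72,191.9226… + A$7,429.38 = A$79,621.30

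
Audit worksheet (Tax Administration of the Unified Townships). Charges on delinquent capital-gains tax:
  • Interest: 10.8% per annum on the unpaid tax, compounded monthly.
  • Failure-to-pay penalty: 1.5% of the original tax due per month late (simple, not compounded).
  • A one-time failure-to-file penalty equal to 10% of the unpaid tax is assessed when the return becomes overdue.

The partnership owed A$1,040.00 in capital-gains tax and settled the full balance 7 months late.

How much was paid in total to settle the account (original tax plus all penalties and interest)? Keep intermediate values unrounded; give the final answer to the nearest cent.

A$1,320.52

Failure-to-file penalty: 10% × A$1,040.00 = A$104.00
Failure-to-pay penalty: 7 × 1.5% × A$1,040.00 = A$109.20
Interest (10.8%/yr ÷ 12 = 0.9%/month): A$1,040.00 × ((1 + 0.009)^7 − 1) = A$67.3158…
Total = A$1,040.00 + A$213.2000 + A$67.3158… = A$1,320.52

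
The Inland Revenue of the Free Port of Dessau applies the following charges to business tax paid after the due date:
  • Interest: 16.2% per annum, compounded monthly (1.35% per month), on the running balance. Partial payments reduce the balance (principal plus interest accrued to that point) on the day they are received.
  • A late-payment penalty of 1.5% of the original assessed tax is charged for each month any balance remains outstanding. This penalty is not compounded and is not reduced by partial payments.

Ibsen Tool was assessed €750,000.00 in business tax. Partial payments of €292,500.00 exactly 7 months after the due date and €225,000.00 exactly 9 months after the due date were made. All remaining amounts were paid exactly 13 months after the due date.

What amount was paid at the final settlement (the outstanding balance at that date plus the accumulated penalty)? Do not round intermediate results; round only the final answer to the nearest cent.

Balance at month 7: €750,000.0000 × (1 + 0.0135)^7 = €823,810.9013…
After €292,500.00 payment: €823,810.9013… − €292,500.00 = €531,310.9013…
Balance at month 9: €531,310.9013… × (1 + 0.0135)^2 = €545,753.1271…
After €225,000.00 payment: €545,753.1271… − €225,000.00 = €320,753.1271…
Balance at month 13: €320,753.1271… × (1 + 0.0135)^4 = €338,427.7068…
Penalty: 13 × 1.5% × €750,000.00 = €146,250.00
Final settlement = outstanding balance + penalty = €338,427.7068… + €146,250.00 = €484,677.71

€484,677.71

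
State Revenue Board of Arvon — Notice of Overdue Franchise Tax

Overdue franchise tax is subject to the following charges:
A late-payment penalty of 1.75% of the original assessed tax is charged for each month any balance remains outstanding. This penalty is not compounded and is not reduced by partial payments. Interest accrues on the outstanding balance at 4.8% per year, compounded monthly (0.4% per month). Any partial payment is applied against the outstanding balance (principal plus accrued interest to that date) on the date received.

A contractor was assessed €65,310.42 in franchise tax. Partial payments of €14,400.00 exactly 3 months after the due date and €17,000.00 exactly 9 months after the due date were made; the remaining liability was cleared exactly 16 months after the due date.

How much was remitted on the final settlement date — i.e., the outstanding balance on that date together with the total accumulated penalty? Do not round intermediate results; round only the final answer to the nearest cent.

Balance at month 3: €65,310.4200 × (1 + 0.004)^3 = €66,097.2841…
After €14,400.00 payment: €66,097.2841… − €14,400.00 = €51,697.2841…
Balance at month 9: €51,697.2841… × (1 + 0.004)^6 = €52,950.4927…
After €17,000.00 payment: €52,950.4927… − €17,000.00 = €35,950.4927…
Balance at month 16: €35,950.4927… × (1 + 0.004)^7 = €36,969.2667…
Penalty: 16 × 1.75% × €65,310.42 = €18,286.92…
Final settlement = outstanding balance + penalty = €36,969.2667… + €18,286.92… = €55,256.18

€55,256.18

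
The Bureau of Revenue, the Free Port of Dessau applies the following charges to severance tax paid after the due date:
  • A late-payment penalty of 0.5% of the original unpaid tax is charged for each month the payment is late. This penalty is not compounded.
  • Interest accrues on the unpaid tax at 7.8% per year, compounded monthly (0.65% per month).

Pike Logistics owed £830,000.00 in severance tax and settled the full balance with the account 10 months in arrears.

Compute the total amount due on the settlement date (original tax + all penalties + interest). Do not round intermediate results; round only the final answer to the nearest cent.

Late-payment penalty: 10 × 0.5% × £830,000.00 = £41,500.00
Interest: £830,000.00 × ((1 + 0.0065)^10 − 1) = £830,000.00 × 0.0669346… = £55,555.7037…
Total = £830,000.00 + £41,500.0000 + £55,555.7037… = £927,055.70

£927,055.70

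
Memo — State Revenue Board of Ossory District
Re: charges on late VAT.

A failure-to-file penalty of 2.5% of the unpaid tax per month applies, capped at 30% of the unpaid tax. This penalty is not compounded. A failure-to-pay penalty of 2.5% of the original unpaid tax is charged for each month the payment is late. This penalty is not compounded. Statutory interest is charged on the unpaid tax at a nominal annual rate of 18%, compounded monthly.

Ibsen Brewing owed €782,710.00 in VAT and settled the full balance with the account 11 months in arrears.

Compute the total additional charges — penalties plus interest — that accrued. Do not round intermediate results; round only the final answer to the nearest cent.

Failure-to-file: 11 × 2.5% × €782,710.00 = €215,245.25 (under the 30% cap)
Failure-to-pay penalty = 2.5% × €782,710.00 × 11 mo = €215,245.25
Interest (18%/yr ÷ 12 = 1.5%/month): €782,710.00 × ((1 + 0.015)^11 − 1) = €139,282.4128…
Penalties + interest = €430,490.5000 + €139,282.4128… = €569,772.91

€569,772.91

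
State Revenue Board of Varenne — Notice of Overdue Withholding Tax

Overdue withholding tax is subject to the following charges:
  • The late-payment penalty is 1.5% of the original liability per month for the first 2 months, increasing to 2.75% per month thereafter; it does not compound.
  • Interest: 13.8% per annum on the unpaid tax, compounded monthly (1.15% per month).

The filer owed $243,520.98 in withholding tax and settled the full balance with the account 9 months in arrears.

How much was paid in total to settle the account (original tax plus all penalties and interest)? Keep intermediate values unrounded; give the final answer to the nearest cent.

$324,099.88

Penalty, months 1–2: 2 × 1.5% × $243,520.98 = $7,305.63…
Penalty, months 3–9: 7 × 2.75% × $243,520.98 = $46,877.79…
Interest: $243,520.98 × ((1 + 0.0115)^9 − 1) = $243,520.98 × 0.1083910… = $26,395.4784…
Total = $243,520.98 + $54,183.4181… + $26,395.4784… = $324,099.88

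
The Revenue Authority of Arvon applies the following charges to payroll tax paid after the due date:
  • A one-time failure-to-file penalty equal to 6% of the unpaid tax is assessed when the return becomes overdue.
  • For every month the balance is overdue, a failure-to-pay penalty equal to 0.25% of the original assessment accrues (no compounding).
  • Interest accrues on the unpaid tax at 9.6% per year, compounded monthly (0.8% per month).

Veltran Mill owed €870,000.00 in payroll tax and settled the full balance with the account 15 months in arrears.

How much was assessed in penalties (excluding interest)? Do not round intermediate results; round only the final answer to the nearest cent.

€84,825.00

Failure-to-file penalty: 6% × €870,000.00 = €52,200.00
Failure-to-pay penalty = 0.25% × €870,000.00 × 15 mo = €32,625.00
Total penalty = €52,200.00 + €32,625.00 = €84,825.00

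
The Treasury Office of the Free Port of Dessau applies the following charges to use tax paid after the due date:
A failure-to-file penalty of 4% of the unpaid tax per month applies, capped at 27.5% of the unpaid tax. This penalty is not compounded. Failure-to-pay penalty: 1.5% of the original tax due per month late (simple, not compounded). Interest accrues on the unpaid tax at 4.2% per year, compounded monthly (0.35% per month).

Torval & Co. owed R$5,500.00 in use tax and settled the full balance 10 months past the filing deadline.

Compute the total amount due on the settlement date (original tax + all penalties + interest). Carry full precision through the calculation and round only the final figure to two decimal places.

Failure-to-file: 10 × 4% × R$5,500.00 = R$2,200.00, capped at 27.5% × R$5,500.00 = R$1,512.50
Failure-to-pay penalty: 10 × 1.5% × R$5,500.00 = R$825.00
Interest: R$5,500.00 × ((1 + 0.0035)^10 − 1) = R$5,500.00 × 0.0355564… = R$195.5603…
Total = R$5,500.00 + R$2,337.5000 + R$195.5603… = R$8,033.06

R$8,033.06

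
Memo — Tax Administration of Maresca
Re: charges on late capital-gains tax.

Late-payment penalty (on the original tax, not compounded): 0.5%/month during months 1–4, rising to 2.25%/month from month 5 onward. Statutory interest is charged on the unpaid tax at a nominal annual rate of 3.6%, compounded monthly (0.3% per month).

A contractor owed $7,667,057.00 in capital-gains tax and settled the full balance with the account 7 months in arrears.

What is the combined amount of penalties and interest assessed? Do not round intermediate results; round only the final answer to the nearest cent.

Penalty, months 1–4: 4 × 0.5% × $7,667,057.00 = $153,341.14
Penalty, months 5–7: 3 × 2.25% × $7,667,057.00 = $517,526.35…
Interest: $7,667,057.00 × ((1 + 0.003)^7 − 1) = $7,667,057.00 × 0.0211899… = $162,464.5379…
Penalties + interest = $670,867.4875 + $162,464.5379… = $833,332.03

$833,332.03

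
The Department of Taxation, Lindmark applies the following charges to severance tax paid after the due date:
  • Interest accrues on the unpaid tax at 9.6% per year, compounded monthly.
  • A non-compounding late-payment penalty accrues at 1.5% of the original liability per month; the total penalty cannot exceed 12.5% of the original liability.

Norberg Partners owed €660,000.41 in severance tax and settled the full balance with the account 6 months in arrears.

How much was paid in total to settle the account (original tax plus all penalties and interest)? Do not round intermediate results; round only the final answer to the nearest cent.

€751,720.87

Penalty: 6 × 1.5% × €660,000.41 = €59,400.04… (below the 12.5% cap of €82,500.05…)
Interest (9.6%/yr ÷ 12 = 0.8%/month): €660,000.41 × ((1 + 0.008)^6 − 1) = €32,320.4192…
Total = €660,000.41 + €59,400.0369 + €32,320.4192… = €751,720.87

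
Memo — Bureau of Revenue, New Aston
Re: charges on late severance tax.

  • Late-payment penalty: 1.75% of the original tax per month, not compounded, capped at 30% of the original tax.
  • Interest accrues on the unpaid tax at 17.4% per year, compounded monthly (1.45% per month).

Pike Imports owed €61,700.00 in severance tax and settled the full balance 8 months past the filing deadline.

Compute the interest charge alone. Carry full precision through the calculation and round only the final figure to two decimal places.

Interest: €61,700.00 × ((1 + 0.0145)^8 − 1) = €61,700.00 × 0.1220609… = €7,531.1547…

€7,531.15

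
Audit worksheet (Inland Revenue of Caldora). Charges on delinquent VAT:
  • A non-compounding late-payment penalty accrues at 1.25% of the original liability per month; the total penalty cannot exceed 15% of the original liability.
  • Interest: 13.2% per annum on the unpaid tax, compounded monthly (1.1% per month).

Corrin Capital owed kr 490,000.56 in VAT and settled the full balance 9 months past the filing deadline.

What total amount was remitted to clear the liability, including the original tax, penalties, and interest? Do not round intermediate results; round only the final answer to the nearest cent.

Penalty: 9 × 1.25% × kr 490,000.56 = kr 55,125.06… (below the 15% cap of kr 73,500.08…)
Interest: kr 490,000.56 × ((1 + 0.011)^9 − 1) = kr 490,000.56 × 0.1034697… = kr 50,700.1959…
Total = kr 490,000.56 + kr 55,125.0630 + kr 50,700.1959… = kr 595,825.82

kr 595,825.82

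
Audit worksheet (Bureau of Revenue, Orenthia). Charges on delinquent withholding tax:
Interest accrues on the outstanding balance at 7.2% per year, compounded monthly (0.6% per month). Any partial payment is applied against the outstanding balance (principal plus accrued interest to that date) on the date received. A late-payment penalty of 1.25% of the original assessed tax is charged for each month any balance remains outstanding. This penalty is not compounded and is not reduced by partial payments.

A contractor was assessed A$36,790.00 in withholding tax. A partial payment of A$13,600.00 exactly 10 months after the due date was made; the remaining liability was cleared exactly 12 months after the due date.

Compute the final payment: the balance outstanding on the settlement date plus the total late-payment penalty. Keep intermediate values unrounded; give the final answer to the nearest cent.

Balance at month 10: A$36,790.0000 × (1 + 0.006)^10 = A$39,057.9635…
After A$13,600.00 payment: A$39,057.9635… − A$13,600.00 = A$25,457.9635…
Balance at month 12: A$25,457.9635… × (1 + 0.006)^2 = A$25,764.3755…
Penalty: 12 × 1.25% × A$36,790.00 = A$5,518.50
Final settlement = outstanding balance + penalty = A$25,764.3755… + A$5,518.50 = A$31,282.88

A$31,282.88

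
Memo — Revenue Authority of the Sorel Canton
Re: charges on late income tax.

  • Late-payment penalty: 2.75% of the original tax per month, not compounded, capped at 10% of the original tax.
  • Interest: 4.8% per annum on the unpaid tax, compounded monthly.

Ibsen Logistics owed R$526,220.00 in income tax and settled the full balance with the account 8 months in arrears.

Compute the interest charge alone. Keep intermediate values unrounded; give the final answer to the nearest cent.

R$17,076.68

Interest (4.8%/yr ÷ 12 = 0.4%/month): R$526,220.00 × ((1 + 0.004)^8 − 1) = R$17,076.6820…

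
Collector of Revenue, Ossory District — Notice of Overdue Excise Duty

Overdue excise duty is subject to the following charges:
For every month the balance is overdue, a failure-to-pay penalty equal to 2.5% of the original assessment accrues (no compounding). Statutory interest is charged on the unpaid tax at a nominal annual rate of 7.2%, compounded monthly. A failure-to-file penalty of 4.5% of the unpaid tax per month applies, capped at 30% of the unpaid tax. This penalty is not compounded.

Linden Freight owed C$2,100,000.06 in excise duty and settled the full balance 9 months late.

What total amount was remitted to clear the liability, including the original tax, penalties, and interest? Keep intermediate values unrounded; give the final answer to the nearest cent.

Failure-to-file: 9 × 4.5% × C$2,100,000.06 = C$850,500.02…, capped at 30% × C$2,100,000.06 = C$630,000.02…
Failure-to-pay penalty: 9 × 2.5% × C$2,100,000.06 = C$472,500.01…
Interest (7.2%/yr ÷ 12 = 0.6%/month): C$2,100,000.06 × ((1 + 0.006)^9 − 1) = C$116,160.0507…
Total = C$2,100,000.06 + C$1,102,500.0315 + C$116,160.0507… = C$3,318,660.14

C$3,318,660.14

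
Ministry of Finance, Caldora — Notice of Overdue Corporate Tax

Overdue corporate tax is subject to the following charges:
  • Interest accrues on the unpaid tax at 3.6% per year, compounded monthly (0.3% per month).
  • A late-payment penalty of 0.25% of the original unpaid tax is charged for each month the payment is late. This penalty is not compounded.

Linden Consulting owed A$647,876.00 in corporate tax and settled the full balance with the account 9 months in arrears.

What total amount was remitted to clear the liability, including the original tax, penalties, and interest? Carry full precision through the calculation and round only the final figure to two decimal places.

A$680,157.25

Late-payment penalty: 9 × 0.25% × A$647,876.00 = A$14,577.21
Interest: A$647,876.00 × ((1 + 0.003)^9 − 1) = A$647,876.00 × 0.0273263… = A$17,704.0398…
Total = A$647,876.00 + A$14,577.2100 + A$17,704.0398… = A$680,157.25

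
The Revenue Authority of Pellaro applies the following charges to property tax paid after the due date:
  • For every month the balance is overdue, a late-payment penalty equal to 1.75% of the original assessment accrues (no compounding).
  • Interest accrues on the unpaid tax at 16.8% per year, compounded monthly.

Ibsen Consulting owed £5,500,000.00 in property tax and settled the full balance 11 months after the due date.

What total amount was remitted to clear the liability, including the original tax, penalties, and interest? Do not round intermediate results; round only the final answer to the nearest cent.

Late-payment penalty = 1.75% × £5,500,000.00 × 11 mo = £1,058,750.00
Interest (16.8%/yr ÷ 12 = 1.4%/month): £5,500,000.00 × ((1 + 0.014)^11 − 1) = £908,851.2910…
Total = £5,500,000.00 + £1,058,750.0000 + £908,851.2910… = £7,467,601.29

£7,467,601.29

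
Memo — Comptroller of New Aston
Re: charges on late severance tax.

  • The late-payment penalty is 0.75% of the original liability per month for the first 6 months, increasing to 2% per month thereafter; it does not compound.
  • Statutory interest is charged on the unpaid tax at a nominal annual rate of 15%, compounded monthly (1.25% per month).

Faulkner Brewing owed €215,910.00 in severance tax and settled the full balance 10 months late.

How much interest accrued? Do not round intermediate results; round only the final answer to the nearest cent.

Interest: €215,910.00 × ((1 + 0.0125)^10 − 1) = €215,910.00 × 0.1322708… = €28,558.5948…

€28,558.59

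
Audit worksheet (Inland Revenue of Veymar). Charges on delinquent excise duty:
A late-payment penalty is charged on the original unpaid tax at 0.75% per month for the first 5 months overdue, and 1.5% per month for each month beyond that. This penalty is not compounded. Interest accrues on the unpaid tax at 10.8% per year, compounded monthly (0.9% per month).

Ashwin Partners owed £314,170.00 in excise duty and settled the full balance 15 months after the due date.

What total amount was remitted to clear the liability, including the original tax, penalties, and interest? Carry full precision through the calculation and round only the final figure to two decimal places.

Penalty, months 1–5: 5 × 0.75% × £314,170.00 = £11,781.38…
Penalty, months 6–15: 10 × 1.5% × £314,170.00 = £47,125.50
Interest: £314,170.00 × ((1 + 0.009)^15 − 1) = £314,170.00 × 0.1438458… = £45,192.0447…
Total = £314,170.00 + £58,906.8750 + £45,192.0447… = £418,268.92

£418,268.92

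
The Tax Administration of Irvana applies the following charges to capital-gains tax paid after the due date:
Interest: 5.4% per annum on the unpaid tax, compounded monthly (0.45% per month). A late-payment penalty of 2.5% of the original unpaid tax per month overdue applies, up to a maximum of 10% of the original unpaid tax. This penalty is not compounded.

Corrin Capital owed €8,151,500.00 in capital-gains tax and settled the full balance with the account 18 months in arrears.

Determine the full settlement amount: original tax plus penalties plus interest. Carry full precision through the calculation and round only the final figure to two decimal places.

Penalty (uncapped): 18 × 2.5% × €8,151,500.00 = €3,668,175.00; cap = 10% × €8,151,500.00 = €815,150.00 → penalty = €815,150.00
Interest: €8,151,500.00 × ((1 + 0.0045)^18 − 1) = €8,151,500.00 × 0.0841739… = €686,143.3727…
Total = €8,151,500.00 + €815,150.0000 + €686,143.3727… = €9,652,793.37

€9,652,793.37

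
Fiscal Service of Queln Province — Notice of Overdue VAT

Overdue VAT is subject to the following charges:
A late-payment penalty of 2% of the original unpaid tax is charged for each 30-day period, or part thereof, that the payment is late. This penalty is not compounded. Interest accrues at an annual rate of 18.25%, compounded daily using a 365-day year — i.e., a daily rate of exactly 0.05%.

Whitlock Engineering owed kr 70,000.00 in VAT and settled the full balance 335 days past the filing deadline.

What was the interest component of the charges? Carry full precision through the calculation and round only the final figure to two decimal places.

Interest: kr 70,000.00 × ((1 + 0.0005)^335 − 1) = kr 70,000.00 × 0.18229580… = kr 12,760.7058…

kr 12,760.71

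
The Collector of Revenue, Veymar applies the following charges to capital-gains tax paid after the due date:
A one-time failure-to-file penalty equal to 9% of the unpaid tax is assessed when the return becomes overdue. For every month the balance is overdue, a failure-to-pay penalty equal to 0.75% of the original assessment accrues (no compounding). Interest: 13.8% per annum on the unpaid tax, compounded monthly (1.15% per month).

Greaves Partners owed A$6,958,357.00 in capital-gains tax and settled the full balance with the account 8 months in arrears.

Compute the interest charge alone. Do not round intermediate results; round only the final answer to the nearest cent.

Interest: A$6,958,357.00 × ((1 + 0.0115)^8 − 1) = A$6,958,357.00 × 0.0957894… = A$666,536.8743…

A$666,536.87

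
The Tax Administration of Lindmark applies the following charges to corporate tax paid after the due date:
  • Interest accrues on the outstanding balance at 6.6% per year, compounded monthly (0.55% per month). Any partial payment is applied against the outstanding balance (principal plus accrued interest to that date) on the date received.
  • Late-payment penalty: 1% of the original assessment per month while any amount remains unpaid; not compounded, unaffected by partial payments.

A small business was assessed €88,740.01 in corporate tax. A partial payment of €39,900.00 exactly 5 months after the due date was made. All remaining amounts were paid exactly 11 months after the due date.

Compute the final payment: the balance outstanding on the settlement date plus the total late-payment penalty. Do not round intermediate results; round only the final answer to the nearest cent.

Balance at month 5: €88,740.0100 × (1 + 0.0055)^5 = €91,207.3522…
After €39,900.00 payment: €91,207.3522… − €39,900.00 = €51,307.3522…
Balance at month 11: €51,307.3522… × (1 + 0.0055)^6 = €53,023.9469…
Penalty: 11 × 1% × €88,740.01 = €9,761.40…
Final settlement = outstanding balance + penalty = €53,023.9469… + €9,761.40… = €62,785.35

€62,785.35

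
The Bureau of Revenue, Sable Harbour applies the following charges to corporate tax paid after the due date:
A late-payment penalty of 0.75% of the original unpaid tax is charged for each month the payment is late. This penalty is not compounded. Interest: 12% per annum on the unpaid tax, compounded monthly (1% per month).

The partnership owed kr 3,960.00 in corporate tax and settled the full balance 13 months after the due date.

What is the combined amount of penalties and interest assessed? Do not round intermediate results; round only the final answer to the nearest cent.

Late-payment penalty = 0.75% × kr 3,960.00 × 13 mo = kr 386.10
Interest: kr 3,960.00 × ((1 + 0.01)^13 − 1) = kr 3,960.00 × 0.1380933… = kr 546.8494…
Penalties + interest = kr 386.1000 + kr 546.8494… = kr 932.95

kr 932.95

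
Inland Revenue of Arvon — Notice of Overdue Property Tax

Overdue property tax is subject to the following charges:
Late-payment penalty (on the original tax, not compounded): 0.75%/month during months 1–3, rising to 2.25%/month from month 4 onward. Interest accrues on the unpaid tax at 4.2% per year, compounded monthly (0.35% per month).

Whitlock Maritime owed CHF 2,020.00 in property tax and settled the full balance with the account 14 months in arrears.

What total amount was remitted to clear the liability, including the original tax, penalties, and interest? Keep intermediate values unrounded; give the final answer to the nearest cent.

CHF 2,666.66

Penalty, months 1–3: 3 × 0.75% × CHF 2,020.00 = CHF 45.45
Penalty, months 4–14: 11 × 2.25% × CHF 2,020.00 = CHF 499.95
Interest: CHF 2,020.00 × ((1 + 0.0035)^14 − 1) = CHF 2,020.00 × 0.0501305… = CHF 101.2636…
Total = CHF 2,020.00 + CHF 545.4000 + CHF 101.2636… = CHF 2,666.66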